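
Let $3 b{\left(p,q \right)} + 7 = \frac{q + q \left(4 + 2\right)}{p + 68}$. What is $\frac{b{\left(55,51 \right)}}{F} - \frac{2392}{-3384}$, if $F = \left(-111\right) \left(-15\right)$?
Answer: $\frac{2265283}{3208455} \approx 0.70604$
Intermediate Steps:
$F = 1665$
$b{\left(p,q \right)} = - \frac{7}{3} + \frac{7 q}{3 \left(68 + p\right)}$ ($b{\left(p,q \right)} = - \frac{7}{3} + \frac{\left(q + q \left(4 + 2\right)\right) \frac{1}{p + 68}}{3} = - \frac{7}{3} + \frac{\left(q + q 6\right) \frac{1}{68 + p}}{3} = - \frac{7}{3} + \frac{\left(q + 6 q\right) \frac{1}{68 + p}}{3} = - \frac{7}{3} + \frac{7 q \frac{1}{68 + p}}{3} = - \frac{7}{3} + \frac{7 q}{3 \left(68 + p\right)}$)
$\frac{b{\left(55,51 \right)}}{F} - \frac{2392}{-3384} = \frac{\frac{7}{3} \frac{1}{68 + 55} \left(-68 + 51 - 55\right)}{1665} - \frac{2392}{-3384} = \frac{7 \left(-68 + 51 - 55\right)}{3 \cdot 123} \cdot \frac{1}{1665} - - \frac{299}{423} = \frac{7}{3} \cdot \frac{1}{123} \left(-72\right) \frac{1}{1665} + \frac{299}{423} = \left(- \frac{56}{41}\right) \frac{1}{1665} + \frac{299}{423} = - \frac{56}{68265} + \frac{299}{423} = \frac{2265283}{3208455}$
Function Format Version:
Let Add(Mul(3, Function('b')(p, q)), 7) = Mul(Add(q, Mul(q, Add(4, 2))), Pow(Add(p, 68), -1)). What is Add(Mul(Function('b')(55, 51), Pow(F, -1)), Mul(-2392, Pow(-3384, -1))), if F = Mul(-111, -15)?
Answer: Rational(2265283, 3208455) ≈ 0.70604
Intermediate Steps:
F = 1665
Function('b')(p, q) = Add(Rational(-7, 3), Mul(Rational(7, 3), q, Pow(Add(68, p), -1))) (Function('b')(p, q) = Add(Rational(-7, 3), Mul(Rational(1, 3), Mul(Add(q, Mul(q, Add(4, 2))), Pow(Add(p, 68), -1)))) = Add(Rational(-7, 3), Mul(Rational(1, 3), Mul(Add(q, Mul(q, 6)), Pow(Add(68, p), -1)))) = Add(Rational(-7, 3), Mul(Rational(1, 3), Mul(Add(q, Mul(6, q)), Pow(Add(68, p), -1)))) = Add(Rational(-7, 3), Mul(Rational(1, 3), Mul(Mul(7, q), Pow(Add(68, p), -1)))) = Add(Rational(-7, 3), Mul(Rational(1, 3), Mul(7, q, Pow(Add(68, p), -1)))) = Add(Rational(-7, 3), Mul(Rational(7, 3), q, Pow(Add(68, p), -1))))
Add(Mul(Function('b')(55, 51), Pow(F, -1)), Mul(-2392, Pow(-3384, -1))) = Add(Mul(Mul(Rational(7, 3), Pow(Add(68, 55), -1), Add(-68, 51, Mul(-1, 55))), Pow(1665, -1)), Mul(-2392, Pow(-3384, -1))) = Add(Mul(Mul(Rational(7, 3), Pow(123, -1), Add(-68, 51, -55)), Rational(1, 1665)), Mul(-2392, Rational(-1, 3384))) = Add(Mul(Mul(Rational(7, 3), Rational(1, 123), -72), Rational(1, 1665)), Rational(299, 423)) = Add(Mul(Rational(-56, 41), Rational(1, 1665)), Rational(299, 423)) = Add(Rational(-56, 68265), Rational(299, 423)) = Rational(2265283, 3208455)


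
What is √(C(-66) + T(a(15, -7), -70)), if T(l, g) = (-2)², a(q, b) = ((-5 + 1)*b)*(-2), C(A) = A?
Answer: I*√62 ≈ 7.874*I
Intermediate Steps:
a(q, b) = 8*b (a(q, b) = -4*b*(-2) = 8*b)
T(l, g) = 4
√(C(-66) + T(a(15, -7), -70)) = √(-66 + 4) = √(-62) = I*√62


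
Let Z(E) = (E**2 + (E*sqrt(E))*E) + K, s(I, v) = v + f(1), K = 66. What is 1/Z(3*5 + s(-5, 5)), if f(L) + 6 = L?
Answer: -97/224898 + 25*sqrt(15)/74966 ≈ 0.00086027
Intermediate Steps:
f(L) = -6 + L
s(I, v) = -5 + v (s(I, v) = v + (-6 + 1) = v - 5 = -5 + v)
Z(E) = 66 + E**2 + E**(5/2) (Z(E) = (E**2 + (E*sqrt(E))*E) + 66 = (E**2 + E**(3/2)*E) + 66 = (E**2 + E**(5/2)) + 66 = 66 + E**2 + E**(5/2))
1/Z(3*5 + s(-5, 5)) = 1/(66 + (3*5 + (-5 + 5))**2 + (3*5 + (-5 + 5))**(5/2)) = 1/(66 + (15 + 0)**2 + (15 + 0)**(5/2)) = 1/(66 + 15**2 + 15**(5/2)) = 1/(66 + 225 + 225*sqrt(15)) = 1/(291 + 225*sqrt(15))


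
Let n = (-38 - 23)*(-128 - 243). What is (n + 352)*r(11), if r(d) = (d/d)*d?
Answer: 252813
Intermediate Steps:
r(d) = d (r(d) = 1*d = d)
n = 22631 (n = -61*(-371) = 22631)
(n + 352)*r(11) = (22631 + 352)*11 = 22983*11 = 252813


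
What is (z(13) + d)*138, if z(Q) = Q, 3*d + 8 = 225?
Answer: 11776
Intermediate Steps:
d = 217/3 (d = -8/3 + (⅓)*225 = -8/3 + 75 = 217/3 ≈ 72.333)
(z(13) + d)*138 = (13 + 217/3)*138 = (256/3)*138 = 11776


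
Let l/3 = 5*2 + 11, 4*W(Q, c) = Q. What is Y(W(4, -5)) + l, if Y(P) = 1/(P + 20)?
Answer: 1324/21 ≈ 63.048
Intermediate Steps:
W(Q, c) = Q/4
Y(P) = 1/(20 + P)
l = 63 (l = 3*(5*2 + 11) = 3*(10 + 11) = 3*21 = 63)
Y(W(4, -5)) + l = 1/(20 + (1/4)*4) + 63 = 1/(20 + 1) + 63 = 1/21 + 63 = 1324/21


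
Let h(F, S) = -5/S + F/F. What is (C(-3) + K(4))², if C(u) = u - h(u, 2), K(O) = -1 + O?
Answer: 9/4 ≈ 2.2500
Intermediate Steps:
h(F, S) = 1 - 5/S (h(F, S) = -5/S + 1 = 1 - 5/S)
C(u) = 3/2 + u (C(u) = u - (-5 + 2)/2 = u - (-3)/2 = u - 1*(-3/2) = u + 3/2 = 3/2 + u)
(C(-3) + K(4))² = ((3/2 - 3) + (-1 + 4))² = (-3/2 + 3)² = (3/2)² = 9/4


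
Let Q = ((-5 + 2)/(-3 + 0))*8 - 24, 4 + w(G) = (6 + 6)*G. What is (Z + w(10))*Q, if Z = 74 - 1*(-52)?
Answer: -3872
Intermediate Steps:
w(G) = -4 + 12*G (w(G) = -4 + (6 + 6)*G = -4 + 12*G)
Z = 126 (Z = 74 + 52 = 126)
Q = -16 (Q = -3/(-3)*8 - 24 = -3*(-⅓)*8 - 24 = 1*8 - 24 = 8 - 24 = -16)
(Z + w(10))*Q = (126 + (-4 + 12*10))*(-16) = (126 + (-4 + 120))*(-16) = (126 + 116)*(-16) = 242*(-16) = -3872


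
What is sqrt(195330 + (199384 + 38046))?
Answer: 2*sqrt(108190) ≈ 657.84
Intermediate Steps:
sqrt(195330 + (199384 + 38046)) = sqrt(195330 + 237430) = sqrt(432760) = 2*sqrt(108190)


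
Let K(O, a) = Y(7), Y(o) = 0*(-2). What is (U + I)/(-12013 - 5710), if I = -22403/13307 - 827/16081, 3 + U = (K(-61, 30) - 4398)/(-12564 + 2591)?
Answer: 9163886492343/37823025483263293 ≈ 0.00024228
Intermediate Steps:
Y(o) = 0
K(O, a) = 0
U = -25521/9973 (U = -3 + (0 - 4398)/(-12564 + 2591) = -3 - 4398/(-9973) = -3 - 4398*(-1/9973) = -3 + 4398/9973 = -25521/9973 ≈ -2.5590)
I = -371267532/213989867 (I = -22403*1/13307 - 827*1/16081 = -22403/13307 - 827/16081 = -371267532/213989867 ≈ -1.7350)
(U + I)/(-12013 - 5710) = (-25521/9973 - 371267532/213989867)/(-12013 - 5710) = -9163886492343/2134120943591/(-17723) = -9163886492343/2134120943591*(-1/17723) = 9163886492343/37823025483263293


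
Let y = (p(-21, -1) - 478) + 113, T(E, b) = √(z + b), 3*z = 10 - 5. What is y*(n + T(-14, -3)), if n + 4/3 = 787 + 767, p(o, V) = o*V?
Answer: -1602352/3 - 688*I*√3/3 ≈ -5.3412e+5 - 397.22*I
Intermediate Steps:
z = 5/3 (z = (10 - 5)/3 = (⅓)*5 = 5/3 ≈ 1.6667)
T(E, b) = √(5/3 + b)
p(o, V) = V*o
n = 4658/3 (n = -4/3 + (787 + 767) = -4/3 + 1554 = 4658/3 ≈ 1552.7)
y = -344 (y = (-1*(-21) - 478) + 113 = (21 - 478) + 113 = -457 + 113 = -344)
y*(n + T(-14, -3)) = -344*(4658/3 + √(15 + 9*(-3))/3) = -344*(4658/3 + √(15 - 27)/3) = -344*(4658/3 + √(-12)/3) = -344*(4658/3 + (2*I*√3)/3) = -344*(4658/3 + 2*I*√3/3) = -1602352/3 - 688*I*√3/3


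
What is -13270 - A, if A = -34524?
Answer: 21254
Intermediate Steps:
-13270 - A = -13270 - 1*(-34524) = -13270 + 34524 = 21254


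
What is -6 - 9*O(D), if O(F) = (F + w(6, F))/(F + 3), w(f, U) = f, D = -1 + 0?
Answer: -57/2 ≈ -28.500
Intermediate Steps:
D = -1
O(F) = (6 + F)/(3 + F) (O(F) = (F + 6)/(F + 3) = (6 + F)/(3 + F))
-6 - 9*O(D) = -6 - 9*(6 - 1)/(3 - 1) = -6 - 9*5/2 = -6 - 45/2 = -57/2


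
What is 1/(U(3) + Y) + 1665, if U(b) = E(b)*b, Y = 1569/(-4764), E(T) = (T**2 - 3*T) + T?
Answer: 22926973/13769 ≈ 1665.1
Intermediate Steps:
E(T) = T**2 - 2*T
Y = -523/1588 (Y = 1569*(-1/4764) = -523/1588 ≈ -0.32935)
U(b) = b**2*(-2 + b) (U(b) = (b*(-2 + b))*b = b**2*(-2 + b))
1/(U(3) + Y) + 1665 = 1/(3**2*(-2 + 3) - 523/1588) + 1665 = 1/(9*1 - 523/1588) + 1665 = 1/(9 - 523/1588) + 1665 = 1/(13769/1588) + 1665 = 1588/13769 + 1665 = 22926973/13769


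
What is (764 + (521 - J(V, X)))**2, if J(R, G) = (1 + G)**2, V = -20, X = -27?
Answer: 370881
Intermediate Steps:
(764 + (521 - J(V, X)))**2 = (764 + (521 - (1 - 27)**2))**2 = (764 + (521 - 1*(-26)**2))**2 = (764 + (521 - 1*676))**2 = (764 + (521 - 676))**2 = (764 - 155)**2 = 609**2 = 370881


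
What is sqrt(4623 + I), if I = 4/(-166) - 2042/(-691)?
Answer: sqrt(15216383102119)/57353 ≈ 68.014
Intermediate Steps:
I = 168104/57353 (I = 4*(-1/166) - 2042*(-1/691) = -2/83 + 2042/691 = 168104/57353 ≈ 2.9310)
sqrt(4623 + I) = sqrt(4623 + 168104/57353) = sqrt(265311023/57353) = sqrt(15216383102119)/57353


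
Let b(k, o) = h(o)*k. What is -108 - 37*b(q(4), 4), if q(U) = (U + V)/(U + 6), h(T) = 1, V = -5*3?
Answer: -673/10 ≈ -67.300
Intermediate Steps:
V = -15
q(U) = (-15 + U)/(6 + U) (q(U) = (U - 15)/(U + 6) = (-15 + U)/(6 + U))
b(k, o) = k (b(k, o) = 1*k = k)
-108 - 37*b(q(4), 4) = -108 - 37*(-15 + 4)/(6 + 4) = -108 - 37*(-11)/10 = -108 - 37*(-11/10) = -108 + 407/10 = -673/10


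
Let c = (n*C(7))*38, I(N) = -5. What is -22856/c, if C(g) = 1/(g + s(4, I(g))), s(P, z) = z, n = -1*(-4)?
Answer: -5714/19 ≈ -300.74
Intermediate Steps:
n = 4
C(g) = 1/(-5 + g) (C(g) = 1/(g - 5) = 1/(-5 + g))
c = 76 (c = (4/(-5 + 7))*38 = (4/2)*38 = (4*(½))*38 = 2*38 = 76)
-22856/c = -22856/76 = -22856*1/76 = -5714/19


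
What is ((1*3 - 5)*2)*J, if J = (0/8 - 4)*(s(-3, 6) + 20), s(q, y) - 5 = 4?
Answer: 464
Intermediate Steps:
s(q, y) = 9 (s(q, y) = 5 + 4 = 9)
J = -116 (J = (0/8 - 4)*(9 + 20) = (0*(⅛) - 4)*29 = (0 - 4)*29 = -4*29 = -116)
((1*3 - 5)*2)*J = ((1*3 - 5)*2)*(-116) = ((3 - 5)*2)*(-116) = -2*2*(-116) = -4*(-116) = 464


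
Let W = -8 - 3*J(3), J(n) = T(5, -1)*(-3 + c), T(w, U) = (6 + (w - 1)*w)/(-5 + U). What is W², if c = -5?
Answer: 12544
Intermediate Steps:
T(w, U) = (6 + w*(-1 + w))/(-5 + U) (T(w, U) = (6 + (-1 + w)*w)/(-5 + U) = (6 + w*(-1 + w))/(-5 + U))
J(n) = 104/3 (J(n) = ((6 + 5² - 1*5)/(-5 - 1))*(-3 - 5) = ((6 + 25 - 5)/(-6))*(-8) = -⅙*26*(-8) = -13/3*(-8) = 104/3)
W = -112 (W = -8 - 3*104/3 = -8 - 104 = -112)
W² = (-112)² = 12544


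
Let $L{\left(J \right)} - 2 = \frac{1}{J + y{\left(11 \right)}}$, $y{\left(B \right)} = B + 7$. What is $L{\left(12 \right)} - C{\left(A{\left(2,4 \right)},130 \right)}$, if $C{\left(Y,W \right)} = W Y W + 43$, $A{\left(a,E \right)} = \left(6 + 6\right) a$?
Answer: $- \frac{12169229}{30} \approx -4.0564 \cdot 10^{5}$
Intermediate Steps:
$y{\left(B \right)} = 7 + B$
$A{\left(a,E \right)} = 12 a$
$L{\left(J \right)} = 2 + \frac{1}{18 + J}$ ($L{\left(J \right)} = 2 + \frac{1}{J + \left(7 + 11\right)} = 2 + \frac{1}{J + 18} = 2 + \frac{1}{18 + J}$)
$C{\left(Y,W \right)} = 43 + Y W^{2}$ ($C{\left(Y,W \right)} = Y W^{2} + 43 = 43 + Y W^{2}$)
$L{\left(12 \right)} - C{\left(A{\left(2,4 \right)},130 \right)} = \frac{37 + 2 \cdot 12}{18 + 12} - \left(43 + 12 \cdot 2 \cdot 130^{2}\right) = \frac{37 + 24}{30} - \left(43 + 24 \cdot 16900\right) = \frac{1}{30} \cdot 61 - \left(43 + 405600\right) = \frac{61}{30} - 405643 = - \frac{12169229}{30}$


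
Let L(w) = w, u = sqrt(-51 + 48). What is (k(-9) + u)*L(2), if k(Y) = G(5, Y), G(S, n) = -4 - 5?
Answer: -18 + 2*I*sqrt(3) ≈ -18.0 + 3.4641*I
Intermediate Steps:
G(S, n) = -9
u = I*sqrt(3) (u = sqrt(-3) = I*sqrt(3) ≈ 1.732*I)
k(Y) = -9
(k(-9) + u)*L(2) = (-9 + I*sqrt(3))*2 = -18 + 2*I*sqrt(3)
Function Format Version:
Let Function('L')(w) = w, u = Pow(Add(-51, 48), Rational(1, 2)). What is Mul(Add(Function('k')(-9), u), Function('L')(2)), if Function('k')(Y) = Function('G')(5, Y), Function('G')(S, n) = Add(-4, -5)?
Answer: Add(-18, Mul(2, I, Pow(3, Rational(1, 2)))) ≈ Add(-18.000, Mul(3.4641, I))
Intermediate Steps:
Function('G')(S, n) = -9
u = Mul(I, Pow(3, Rational(1, 2))) (u = Pow(-3, Rational(1, 2)) = Mul(I, Pow(3, Rational(1, 2))) ≈ Mul(1.7320, I))
Function('k')(Y) = -9
Mul(Add(Function('k')(-9), u), Function('L')(2)) = Mul(Add(-9, Mul(I, Pow(3, Rational(1, 2)))), 2) = Add(-18, Mul(2, I, Pow(3, Rational(1, 2))))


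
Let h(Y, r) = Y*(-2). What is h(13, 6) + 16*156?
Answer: 2470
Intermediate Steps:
h(Y, r) = -2*Y
h(13, 6) + 16*156 = -2*13 + 16*156 = -26 + 2496 = 2470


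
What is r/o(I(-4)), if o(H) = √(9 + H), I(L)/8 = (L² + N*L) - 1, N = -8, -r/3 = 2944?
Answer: -8832*√385/385 ≈ -450.12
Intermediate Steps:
r = -8832 (r = -3*2944 = -8832)
I(L) = -8 - 64*L + 8*L² (I(L) = 8*((L² - 8*L) - 1) = 8*(-1 + L² - 8*L) = -8 - 64*L + 8*L²)
r/o(I(-4)) = -8832/√(9 + (-8 - 64*(-4) + 8*(-4)²)) = -8832/√(9 + (-8 + 256 + 8*16)) = -8832/√(9 + (-8 + 256 + 128)) = -8832/√(9 + 376) = -8832*√385/385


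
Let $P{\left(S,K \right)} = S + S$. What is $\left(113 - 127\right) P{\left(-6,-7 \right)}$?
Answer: $168$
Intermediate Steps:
$P{\left(S,K \right)} = 2 S$
$\left(113 - 127\right) P{\left(-6,-7 \right)} = \left(113 - 127\right) 2 \left(-6\right) = \left(-14\right) \left(-12\right) = 168$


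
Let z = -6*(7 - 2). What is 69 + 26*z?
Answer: -711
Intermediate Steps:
z = -30 (z = -6*5 = -30)
69 + 26*z = 69 + 26*(-30) = 69 - 780 = -711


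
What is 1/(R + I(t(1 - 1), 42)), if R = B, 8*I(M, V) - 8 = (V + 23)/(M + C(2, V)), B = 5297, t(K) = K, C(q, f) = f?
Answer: 336/1780193 ≈ 0.00018874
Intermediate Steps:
I(M, V) = 1 + (23 + V)/(8*(M + V)) (I(M, V) = 1 + ((V + 23)/(M + V))/8 = 1 + ((23 + V)/(M + V))/8 = 1 + (23 + V)/(8*(M + V)))
R = 5297
1/(R + I(t(1 - 1), 42)) = 1/(5297 + (23/8 + (1 - 1) + (9/8)*42)/((1 - 1) + 42)) = 1/(5297 + (23/8 + 0 + 189/4)/(0 + 42)) = 1/(5297 + (401/8)/42) = 1/(5297 + (1/42)*(401/8)) = 1/(5297 + 401/336) = 1/(1780193/336) = 336/1780193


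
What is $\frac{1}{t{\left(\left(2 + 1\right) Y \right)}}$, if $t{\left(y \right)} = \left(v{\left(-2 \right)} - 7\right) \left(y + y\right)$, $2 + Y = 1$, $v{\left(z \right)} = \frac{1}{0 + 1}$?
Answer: $\frac{1}{36} \approx 0.027778$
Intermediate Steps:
$v{\left(z \right)} = 1$ ($v{\left(z \right)} = 1^{-1} = 1$)
$Y = -1$ ($Y = -2 + 1 = -1$)
$t{\left(y \right)} = - 12 y$ ($t{\left(y \right)} = \left(1 - 7\right) \left(y + y\right) = - 6 \cdot 2 y = - 12 y$)
$\frac{1}{t{\left(\left(2 + 1\right) Y \right)}} = \frac{1}{\left(-12\right) \left(2 + 1\right) \left(-1\right)} = \frac{1}{\left(-12\right) 3 \left(-1\right)} = \frac{1}{\left(-12\right) \left(-3\right)} = \frac{1}{36}$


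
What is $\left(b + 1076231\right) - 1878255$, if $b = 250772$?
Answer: $-551252$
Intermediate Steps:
$\left(b + 1076231\right) - 1878255 = \left(250772 + 1076231\right) - 1878255 = 1327003 - 1878255 = -551252$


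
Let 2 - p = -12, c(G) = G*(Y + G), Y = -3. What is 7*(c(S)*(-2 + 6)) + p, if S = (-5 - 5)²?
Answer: 271614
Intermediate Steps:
S = 100 (S = (-10)² = 100)
c(G) = G*(-3 + G)
p = 14 (p = 2 - 1*(-12) = 2 + 12 = 14)
7*(c(S)*(-2 + 6)) + p = 7*((100*(-3 + 100))*(-2 + 6)) + 14 = 7*((100*97)*4) + 14 = 7*(9700*4) + 14 = 7*38800 + 14 = 271600 + 14 = 271614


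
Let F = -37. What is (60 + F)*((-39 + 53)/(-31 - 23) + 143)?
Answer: 88642/27 ≈ 3283.0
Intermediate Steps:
(60 + F)*((-39 + 53)/(-31 - 23) + 143) = (60 - 37)*((-39 + 53)/(-31 - 23) + 143) = 23*(14/(-54) + 143) = 23*(14*(-1/54) + 143) = 23*(-7/27 + 143) = 23*(3854/27) = 88642/27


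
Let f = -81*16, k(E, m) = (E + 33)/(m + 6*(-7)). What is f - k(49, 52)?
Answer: -6521/5 ≈ -1304.2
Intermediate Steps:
k(E, m) = (33 + E)/(-42 + m) (k(E, m) = (33 + E)/(m - 42) = (33 + E)/(-42 + m))
f = -1296
f - k(49, 52) = -1296 - (33 + 49)/(-42 + 52) = -1296 - 82/10 = -1296 - 1*41/5 = -1296 - 41/5 = -6521/5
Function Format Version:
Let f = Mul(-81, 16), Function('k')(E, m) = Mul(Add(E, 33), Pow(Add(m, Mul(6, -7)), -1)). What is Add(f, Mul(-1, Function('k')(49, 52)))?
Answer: Rational(-6521, 5) ≈ -1304.2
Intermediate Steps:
Function('k')(E, m) = Mul(Pow(Add(-42, m), -1), Add(33, E)) (Function('k')(E, m) = Mul(Add(33, E), Pow(Add(m, -42), -1)) = Mul(Add(33, E), Pow(Add(-42, m), -1)) = Mul(Pow(Add(-42, m), -1), Add(33, E)))
f = -1296
Add(f, Mul(-1, Function('k')(49, 52))) = Add(-1296, Mul(-1, Mul(Pow(Add(-42, 52), -1), Add(33, 49)))) = Add(-1296, Mul(-1, Mul(Pow(10, -1), 82))) = Add(-1296, Mul(-1, Mul(Rational(1, 10), 82))) = Add(-1296, Mul(-1, Rational(41, 5))) = Add(-1296, Rational(-41, 5)) = Rational(-6521, 5)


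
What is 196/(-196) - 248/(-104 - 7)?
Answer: 137/111 ≈ 1.2342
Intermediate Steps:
196/(-196) - 248/(-104 - 7) = 196*(-1/196) - 248/(-111) = -1 - 248*(-1/111) = -1 + 248/111 = 137/111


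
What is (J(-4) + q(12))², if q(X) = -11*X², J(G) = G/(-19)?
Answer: 905528464/361 ≈ 2.5084e+6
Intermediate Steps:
J(G) = -G/19 (J(G) = G*(-1/19) = -G/19)
(J(-4) + q(12))² = (-1/19*(-4) - 11*12²)² = (4/19 - 11*144)² = (4/19 - 1584)² = (-30092/19)² = 905528464/361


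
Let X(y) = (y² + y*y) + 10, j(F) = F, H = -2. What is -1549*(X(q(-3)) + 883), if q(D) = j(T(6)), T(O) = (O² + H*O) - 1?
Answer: -3022099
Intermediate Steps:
T(O) = -1 + O² - 2*O (T(O) = (O² - 2*O) - 1 = -1 + O² - 2*O)
q(D) = 23 (q(D) = -1 + 6² - 2*6 = -1 + 36 - 12 = 23)
X(y) = 10 + 2*y² (X(y) = (y² + y²) + 10 = 2*y² + 10 = 10 + 2*y²)
-1549*(X(q(-3)) + 883) = -1549*((10 + 2*23²) + 883) = -1549*((10 + 2*529) + 883) = -1549*((10 + 1058) + 883) = -1549*(1068 + 883) = -1549*1951 = -3022099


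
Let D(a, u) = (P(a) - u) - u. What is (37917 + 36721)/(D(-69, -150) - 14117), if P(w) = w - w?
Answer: -74638/13817 ≈ -5.4019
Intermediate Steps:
P(w) = 0
D(a, u) = -2*u (D(a, u) = (0 - u) - u = -u - u = -2*u)
(37917 + 36721)/(D(-69, -150) - 14117) = (37917 + 36721)/(-2*(-150) - 14117) = 74638/(300 - 14117) = 74638/(-13817) = 74638*(-1/13817) = -74638/13817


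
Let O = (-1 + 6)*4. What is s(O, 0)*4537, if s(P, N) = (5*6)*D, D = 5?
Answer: 680550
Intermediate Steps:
O = 20 (O = 5*4 = 20)
s(P, N) = 150 (s(P, N) = (5*6)*5 = 30*5 = 150)
s(O, 0)*4537 = 150*4537 = 680550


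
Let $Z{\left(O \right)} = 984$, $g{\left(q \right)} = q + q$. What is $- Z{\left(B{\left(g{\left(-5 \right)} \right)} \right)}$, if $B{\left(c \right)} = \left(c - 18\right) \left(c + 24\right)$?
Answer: $-984$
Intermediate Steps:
$g{\left(q \right)} = 2 q$
$B{\left(c \right)} = \left(-18 + c\right) \left(24 + c\right)$
$- Z{\left(B{\left(g{\left(-5 \right)} \right)} \right)} = \left(-1\right) 984 = -984$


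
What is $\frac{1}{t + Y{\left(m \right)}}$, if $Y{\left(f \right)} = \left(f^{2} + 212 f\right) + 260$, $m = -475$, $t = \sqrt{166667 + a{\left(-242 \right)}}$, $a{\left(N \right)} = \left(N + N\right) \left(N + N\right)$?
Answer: $\frac{125185}{15670883302} - \frac{3 \sqrt{44547}}{15670883302} \approx 7.948 \cdot 10^{-6}$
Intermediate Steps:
$a{\left(N \right)} = 4 N^{2}$ ($a{\left(N \right)} = 2 N 2 N = 4 N^{2}$)
$t = 3 \sqrt{44547}$ ($t = \sqrt{166667 + 4 \left(-242\right)^{2}} = \sqrt{166667 + 4 \cdot 58564} = \sqrt{166667 + 234256} = \sqrt{400923} = 3 \sqrt{44547} \approx 633.18$)
$Y{\left(f \right)} = 260 + f^{2} + 212 f$
$\frac{1}{t + Y{\left(m \right)}} = \frac{1}{3 \sqrt{44547} + \left(260 + \left(-475\right)^{2} + 212 \left(-475\right)\right)} = \frac{1}{3 \sqrt{44547} + \left(260 + 225625 - 100700\right)} = \frac{1}{3 \sqrt{44547} + 125185} = \frac{1}{125185 + 3 \sqrt{44547}}$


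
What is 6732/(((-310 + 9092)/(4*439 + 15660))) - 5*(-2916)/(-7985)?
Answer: 93606938676/7012427 ≈ 13349.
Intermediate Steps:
6732/(((-310 + 9092)/(4*439 + 15660))) - 5*(-2916)/(-7985) = 6732/((8782/(1756 + 15660))) + 14580*(-1/7985) = 6732/((8782/17416)) - 2916/1597 = 6732/((8782*(1/17416))) - 2916/1597 = 6732/(4391/8708) - 2916/1597 = 6732*(8708/4391) - 2916/1597 = 58622256/4391 - 2916/1597 = 93606938676/7012427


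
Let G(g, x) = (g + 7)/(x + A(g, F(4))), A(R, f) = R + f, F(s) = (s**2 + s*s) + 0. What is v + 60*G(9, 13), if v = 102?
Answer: 1078/9 ≈ 119.78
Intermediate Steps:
F(s) = 2*s**2 (F(s) = (s**2 + s**2) + 0 = 2*s**2 + 0 = 2*s**2)
G(g, x) = (7 + g)/(32 + g + x) (G(g, x) = (g + 7)/(x + (g + 2*4**2)) = (7 + g)/(x + (g + 2*16)) = (7 + g)/(x + (g + 32)) = (7 + g)/(x + (32 + g)) = (7 + g)/(32 + g + x))
v + 60*G(9, 13) = 102 + 60*((7 + 9)/(32 + 9 + 13)) = 102 + 60*(16/54) = 102 + 60*((1/54)*16) = 102 + 60*(8/27) = 102 + 160/9 = 1078/9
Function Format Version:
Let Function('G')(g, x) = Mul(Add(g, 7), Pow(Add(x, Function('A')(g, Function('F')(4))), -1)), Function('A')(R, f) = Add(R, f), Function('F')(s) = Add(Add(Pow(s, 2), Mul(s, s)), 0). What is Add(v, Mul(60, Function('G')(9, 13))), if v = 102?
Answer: Rational(1078, 9) ≈ 119.78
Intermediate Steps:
Function('F')(s) = Mul(2, Pow(s, 2)) (Function('F')(s) = Add(Add(Pow(s, 2), Pow(s, 2)), 0) = Add(Mul(2, Pow(s, 2)), 0) = Mul(2, Pow(s, 2)))
Function('G')(g, x) = Mul(Pow(Add(32, g, x), -1), Add(7, g)) (Function('G')(g, x) = Mul(Add(g, 7), Pow(Add(x, Add(g, Mul(2, Pow(4, 2)))), -1)) = Mul(Add(7, g), Pow(Add(x, Add(g, Mul(2, 16))), -1)) = Mul(Add(7, g), Pow(Add(x, Add(g, 32)), -1)) = Mul(Add(7, g), Pow(Add(x, Add(32, g)), -1)) = Mul(Add(7, g), Pow(Add(32, g, x), -1)) = Mul(Pow(Add(32, g, x), -1), Add(7, g)))
Add(v, Mul(60, Function('G')(9, 13))) = Add(102, Mul(60, Mul(Pow(Add(32, 9, 13), -1), Add(7, 9)))) = Add(102, Mul(60, Mul(Pow(54, -1), 16))) = Add(102, Mul(60, Mul(Rational(1, 54), 16))) = Add(102, Mul(60, Rational(8, 27))) = Add(102, Rational(160, 9)) = Rational(1078, 9)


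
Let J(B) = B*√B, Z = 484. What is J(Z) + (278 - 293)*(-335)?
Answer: 15673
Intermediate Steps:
J(B) = B^(3/2)
J(Z) + (278 - 293)*(-335) = 484^(3/2) + (278 - 293)*(-335) = 10648 - 15*(-335) = 10648 + 5025 = 15673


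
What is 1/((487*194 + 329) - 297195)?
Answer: -1/202388 ≈ -4.9410e-6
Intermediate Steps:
1/((487*194 + 329) - 297195) = 1/((94478 + 329) - 297195) = 1/(94807 - 297195) = 1/(-202388) = -1/202388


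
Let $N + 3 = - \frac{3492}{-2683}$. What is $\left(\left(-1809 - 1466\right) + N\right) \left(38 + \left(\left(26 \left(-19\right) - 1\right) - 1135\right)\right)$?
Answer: $\frac{13995880144}{2683} \approx 5.2165 \cdot 10^{6}$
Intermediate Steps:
$N = - \frac{4557}{2683}$ ($N = -3 - \frac{3492}{-2683} = -3 - - \frac{3492}{2683} = -3 + \frac{3492}{2683} = - \frac{4557}{2683} \approx -1.6985$)
$\left(\left(-1809 - 1466\right) + N\right) \left(38 + \left(\left(26 \left(-19\right) - 1\right) - 1135\right)\right) = \left(\left(-1809 - 1466\right) - \frac{4557}{2683}\right) \left(38 + \left(\left(26 \left(-19\right) - 1\right) - 1135\right)\right) = \left(-3275 - \frac{4557}{2683}\right) \left(38 - 1630\right) = - \frac{8791382 \left(38 - 1630\right)}{2683} = \left(- \frac{8791382}{2683}\right) \left(-1592\right) = \frac{13995880144}{2683}$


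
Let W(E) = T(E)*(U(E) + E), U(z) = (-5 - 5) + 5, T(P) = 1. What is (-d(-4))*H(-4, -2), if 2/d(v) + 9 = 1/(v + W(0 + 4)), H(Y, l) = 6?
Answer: 30/23 ≈ 1.3043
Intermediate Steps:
U(z) = -5 (U(z) = -10 + 5 = -5)
W(E) = -5 + E (W(E) = 1*(-5 + E) = -5 + E)
d(v) = 2/(-9 + 1/(-1 + v)) (d(v) = 2/(-9 + 1/(v + (-5 + (0 + 4)))) = 2/(-9 + 1/(v + (-5 + 4))) = 2/(-9 + 1/(v - 1)) = 2/(-9 + 1/(-1 + v)))
(-d(-4))*H(-4, -2) = -2*(1 - 1*(-4))/(-10 + 9*(-4))*6 = -2*(1 + 4)/(-10 - 36)*6 = -2*5/(-46)*6 = -2*(-1)*5/46*6 = -1*(-5/23)*6 = (5/23)*6 = 30/23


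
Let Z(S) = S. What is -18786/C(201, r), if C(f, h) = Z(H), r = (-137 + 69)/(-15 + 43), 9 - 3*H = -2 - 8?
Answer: -56358/19 ≈ -2966.2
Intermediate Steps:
H = 19/3 (H = 3 - (-2 - 8)/3 = 3 - ⅓*(-10) = 3 + 10/3 = 19/3 ≈ 6.3333)
r = -17/7 (r = -68/28 = -68*1/28 = -17/7 ≈ -2.4286)
C(f, h) = 19/3
-18786/C(201, r) = -18786/19/3 = -18786*3/19 = -56358/19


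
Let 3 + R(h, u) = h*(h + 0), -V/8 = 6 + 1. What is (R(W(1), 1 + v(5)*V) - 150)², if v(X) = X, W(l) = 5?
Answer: 16384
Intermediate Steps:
V = -56 (V = -8*(6 + 1) = -8*7 = -56)
R(h, u) = -3 + h² (R(h, u) = -3 + h*(h + 0) = -3 + h*h = -3 + h²)
(R(W(1), 1 + v(5)*V) - 150)² = ((-3 + 5²) - 150)² = ((-3 + 25) - 150)² = (22 - 150)² = (-128)² = 16384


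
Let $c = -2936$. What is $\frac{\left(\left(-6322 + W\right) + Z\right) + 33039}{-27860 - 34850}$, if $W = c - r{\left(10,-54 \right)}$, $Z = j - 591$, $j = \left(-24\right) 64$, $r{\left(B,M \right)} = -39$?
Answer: $- \frac{21693}{62710} \approx -0.34593$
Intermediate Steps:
$j = -1536$
$Z = -2127$ ($Z = -1536 - 591 = -2127$)
$W = -2897$ ($W = -2936 - -39 = -2936 + 39 = -2897$)
$\frac{\left(\left(-6322 + W\right) + Z\right) + 33039}{-27860 - 34850} = \frac{\left(\left(-6322 - 2897\right) - 2127\right) + 33039}{-27860 - 34850} = \frac{\left(-9219 - 2127\right) + 33039}{-62710} = \left(-11346 + 33039\right) \left(- \frac{1}{62710}\right) = 21693 \left(- \frac{1}{62710}\right) = - \frac{21693}{62710}$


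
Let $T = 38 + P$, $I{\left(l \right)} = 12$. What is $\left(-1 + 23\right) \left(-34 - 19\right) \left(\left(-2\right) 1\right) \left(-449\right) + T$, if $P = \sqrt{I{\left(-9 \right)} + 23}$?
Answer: $-1047030 + \sqrt{35} \approx -1.047 \cdot 10^{6}$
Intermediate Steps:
$P = \sqrt{35}$ ($P = \sqrt{12 + 23} = \sqrt{35} \approx 5.9161$)
$T = 38 + \sqrt{35} \approx 43.916$
$\left(-1 + 23\right) \left(-34 - 19\right) \left(\left(-2\right) 1\right) \left(-449\right) + T = \left(-1 + 23\right) \left(-34 - 19\right) \left(\left(-2\right) 1\right) \left(-449\right) + \left(38 + \sqrt{35}\right) = 22 \left(-53\right) \left(-2\right) \left(-449\right) + \left(38 + \sqrt{35}\right) = \left(-1166\right) \left(-2\right) \left(-449\right) + \left(38 + \sqrt{35}\right) = 2332 \left(-449\right) + \left(38 + \sqrt{35}\right) = -1047068 + \left(38 + \sqrt{35}\right) = -1047030 + \sqrt{35}$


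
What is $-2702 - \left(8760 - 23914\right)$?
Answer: $12452$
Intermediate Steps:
$-2702 - \left(8760 - 23914\right) = -2702 - -15154 = -2702 + 15154 = 12452$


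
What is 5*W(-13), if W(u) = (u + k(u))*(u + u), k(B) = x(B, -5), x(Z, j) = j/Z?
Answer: 1640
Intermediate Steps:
k(B) = -5/B
W(u) = 2*u*(u - 5/u) (W(u) = (u - 5/u)*(u + u) = (u - 5/u)*(2*u) = 2*u*(u - 5/u))
5*W(-13) = 5*(-10 + 2*(-13)²) = 5*(-10 + 2*169) = 5*(-10 + 338) = 5*328 = 1640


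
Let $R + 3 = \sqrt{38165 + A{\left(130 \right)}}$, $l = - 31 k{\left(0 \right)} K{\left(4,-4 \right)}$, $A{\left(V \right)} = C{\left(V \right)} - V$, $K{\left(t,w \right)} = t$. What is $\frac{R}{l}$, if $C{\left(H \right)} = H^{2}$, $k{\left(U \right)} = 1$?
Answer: $\frac{3}{124} - \frac{\sqrt{54935}}{124} \approx -1.866$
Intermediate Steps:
$A{\left(V \right)} = V^{2} - V$
$l = -124$ ($l = \left(-31\right) 1 \cdot 4 = \left(-31\right) 4 = -124$)
$R = -3 + \sqrt{54935}$ ($R = -3 + \sqrt{38165 + 130 \left(-1 + 130\right)} = -3 + \sqrt{38165 + 130 \cdot 129} = -3 + \sqrt{38165 + 16770} = -3 + \sqrt{54935} \approx 231.38$)
$\frac{R}{l} = \frac{-3 + \sqrt{54935}}{-124} = \left(-3 + \sqrt{54935}\right) \left(- \frac{1}{124}\right) = \frac{3}{124} - \frac{\sqrt{54935}}{124}$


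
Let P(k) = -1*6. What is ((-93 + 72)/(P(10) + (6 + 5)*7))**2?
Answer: 441/5041 ≈ 0.087483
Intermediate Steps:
P(k) = -6
((-93 + 72)/(P(10) + (6 + 5)*7))**2 = ((-93 + 72)/(-6 + (6 + 5)*7))**2 = (-21/(-6 + 11*7))**2 = (-21/(-6 + 77))**2 = (-21/71)**2 = 441/5041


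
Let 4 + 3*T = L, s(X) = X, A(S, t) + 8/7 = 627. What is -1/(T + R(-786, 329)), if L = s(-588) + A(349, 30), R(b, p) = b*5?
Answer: 7/27431 ≈ 0.00025519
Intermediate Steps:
A(S, t) = 4381/7 (A(S, t) = -8/7 + 627 = 4381/7)
R(b, p) = 5*b
L = 265/7 (L = -588 + 4381/7 = 265/7 ≈ 37.857)
T = 79/7 (T = -4/3 + (1/3)*(265/7) = -4/3 + 265/21 = 79/7 ≈ 11.286)
-1/(T + R(-786, 329)) = -1/(79/7 + 5*(-786)) = -1/(79/7 - 3930) = -1/(-27431/7) = -1*(-7/27431) = 7/27431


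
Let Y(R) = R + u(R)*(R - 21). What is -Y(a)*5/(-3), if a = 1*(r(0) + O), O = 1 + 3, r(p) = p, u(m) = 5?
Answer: -135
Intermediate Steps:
O = 4
a = 4 (a = 1*(0 + 4) = 1*4 = 4)
Y(R) = -105 + 6*R (Y(R) = R + 5*(R - 21) = R + 5*(-21 + R) = R + (-105 + 5*R) = -105 + 6*R)
-Y(a)*5/(-3) = -(-105 + 6*4)*5/(-3) = -(-105 + 24)*5*(-⅓) = -(-81)*(-5)/3 = -1*135 = -135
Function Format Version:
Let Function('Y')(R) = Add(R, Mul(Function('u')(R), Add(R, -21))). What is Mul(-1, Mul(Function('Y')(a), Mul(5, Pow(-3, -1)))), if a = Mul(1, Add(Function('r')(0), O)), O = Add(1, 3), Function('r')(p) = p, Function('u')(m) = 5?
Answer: -135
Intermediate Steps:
O = 4
a = 4 (a = Mul(1, Add(0, 4)) = Mul(1, 4) = 4)
Function('Y')(R) = Add(-105, Mul(6, R)) (Function('Y')(R) = Add(R, Mul(5, Add(R, -21))) = Add(R, Mul(5, Add(-21, R))) = Add(R, Add(-105, Mul(5, R))) = Add(-105, Mul(6, R)))
Mul(-1, Mul(Function('Y')(a), Mul(5, Pow(-3, -1)))) = Mul(-1, Mul(Add(-105, Mul(6, 4)), Mul(5, Pow(-3, -1)))) = Mul(-1, Mul(Add(-105, 24), Mul(5, Rational(-1, 3)))) = Mul(-1, Mul(-81, Rational(-5, 3))) = Mul(-1, 135) = -135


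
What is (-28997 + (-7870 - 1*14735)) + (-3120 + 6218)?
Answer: -48504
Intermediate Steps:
(-28997 + (-7870 - 1*14735)) + (-3120 + 6218) = (-28997 + (-7870 - 14735)) + 3098 = (-28997 - 22605) + 3098 = -51602 + 3098 = -48504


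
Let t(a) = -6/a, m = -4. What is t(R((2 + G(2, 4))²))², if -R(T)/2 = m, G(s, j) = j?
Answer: 9/16 ≈ 0.56250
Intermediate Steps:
R(T) = 8 (R(T) = -2*(-4) = 8)
t(R((2 + G(2, 4))²))² = (-6/8)² = (-6*⅛)² = (-¾)² = 9/16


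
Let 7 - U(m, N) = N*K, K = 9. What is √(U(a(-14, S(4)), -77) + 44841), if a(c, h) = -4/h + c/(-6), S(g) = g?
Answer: √45541 ≈ 213.40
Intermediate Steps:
a(c, h) = -4/h - c/6 (a(c, h) = -4/h + c*(-⅙) = -4/h - c/6)
U(m, N) = 7 - 9*N (U(m, N) = 7 - N*9 = 7 - 9*N)
√(U(a(-14, S(4)), -77) + 44841) = √((7 - 9*(-77)) + 44841) = √((7 + 693) + 44841) = √(700 + 44841) = √45541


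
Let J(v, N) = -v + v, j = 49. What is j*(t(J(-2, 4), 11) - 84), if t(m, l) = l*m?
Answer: -4116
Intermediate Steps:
J(v, N) = 0
j*(t(J(-2, 4), 11) - 84) = 49*(11*0 - 84) = 49*(0 - 84) = 49*(-84) = -4116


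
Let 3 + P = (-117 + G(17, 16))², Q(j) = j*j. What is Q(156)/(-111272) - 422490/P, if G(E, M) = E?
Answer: -5906824284/139048273 ≈ -42.480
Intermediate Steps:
Q(j) = j²
P = 9997 (P = -3 + (-117 + 17)² = -3 + (-100)² = -3 + 10000 = 9997)
Q(156)/(-111272) - 422490/P = 156²/(-111272) - 422490/9997 = 24336*(-1/111272) - 422490*1/9997 = -3042/13909 - 422490/9997 = -5906824284/139048273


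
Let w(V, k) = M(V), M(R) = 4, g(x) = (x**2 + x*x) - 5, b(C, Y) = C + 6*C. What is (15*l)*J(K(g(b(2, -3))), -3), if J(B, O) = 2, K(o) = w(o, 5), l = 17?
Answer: 510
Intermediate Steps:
b(C, Y) = 7*C
g(x) = -5 + 2*x**2 (g(x) = (x**2 + x**2) - 5 = 2*x**2 - 5 = -5 + 2*x**2)
w(V, k) = 4
K(o) = 4
(15*l)*J(K(g(b(2, -3))), -3) = (15*17)*2 = 255*2 = 510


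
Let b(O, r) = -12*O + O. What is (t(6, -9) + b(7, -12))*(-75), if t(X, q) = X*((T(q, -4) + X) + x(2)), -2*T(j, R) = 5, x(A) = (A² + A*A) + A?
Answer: -300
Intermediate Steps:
x(A) = A + 2*A² (x(A) = (A² + A²) + A = 2*A² + A = A + 2*A²)
b(O, r) = -11*O
T(j, R) = -5/2 (T(j, R) = -½*5 = -5/2)
t(X, q) = X*(15/2 + X) (t(X, q) = X*((-5/2 + X) + 2*(1 + 2*2)) = X*((-5/2 + X) + 2*(1 + 4)) = X*((-5/2 + X) + 2*5) = X*((-5/2 + X) + 10) = X*(15/2 + X))
(t(6, -9) + b(7, -12))*(-75) = ((½)*6*(15 + 2*6) - 11*7)*(-75) = ((½)*6*(15 + 12) - 77)*(-75) = ((½)*6*27 - 77)*(-75) = (81 - 77)*(-75) = 4*(-75) = -300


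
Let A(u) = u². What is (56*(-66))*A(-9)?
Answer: -299376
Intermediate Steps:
(56*(-66))*A(-9) = (56*(-66))*(-9)² = -3696*81 = -299376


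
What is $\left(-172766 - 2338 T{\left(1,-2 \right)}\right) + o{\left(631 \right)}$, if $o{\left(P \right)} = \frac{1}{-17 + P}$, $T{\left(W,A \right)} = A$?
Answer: $- \frac{103207259}{614} \approx -1.6809 \cdot 10^{5}$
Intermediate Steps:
$\left(-172766 - 2338 T{\left(1,-2 \right)}\right) + o{\left(631 \right)} = \left(-172766 - -4676\right) + \frac{1}{-17 + 631} = \left(-172766 + 4676\right) + \frac{1}{614} = -168090 + \frac{1}{614} = - \frac{103207259}{614}$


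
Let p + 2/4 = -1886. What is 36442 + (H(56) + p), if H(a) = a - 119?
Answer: 68985/2 ≈ 34493.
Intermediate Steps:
p = -3773/2 (p = -1/2 - 1886 = -3773/2 ≈ -1886.5)
H(a) = -119 + a
36442 + (H(56) + p) = 36442 + ((-119 + 56) - 3773/2) = 36442 + (-63 - 3773/2) = 36442 - 3899/2 = 68985/2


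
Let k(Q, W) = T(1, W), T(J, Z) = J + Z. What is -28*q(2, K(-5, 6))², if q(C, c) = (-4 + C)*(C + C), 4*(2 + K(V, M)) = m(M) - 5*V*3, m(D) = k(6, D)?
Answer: -1792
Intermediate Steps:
k(Q, W) = 1 + W
m(D) = 1 + D
K(V, M) = -7/4 - 15*V/4 + M/4 (K(V, M) = -2 + ((1 + M) - 5*V*3)/4 = -2 + ((1 + M) - 15*V)/4 = -2 + (1 + M - 15*V)/4 = -2 + (¼ - 15*V/4 + M/4) = -7/4 - 15*V/4 + M/4)
q(C, c) = 2*C*(-4 + C) (q(C, c) = (-4 + C)*(2*C) = 2*C*(-4 + C))
-28*q(2, K(-5, 6))² = -28*16*(-4 + 2)² = -28*(2*2*(-2))² = -28*(-8)² = -28*64 = -1792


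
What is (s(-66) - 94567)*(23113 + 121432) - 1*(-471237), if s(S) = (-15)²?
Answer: -13636193153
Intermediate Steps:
s(S) = 225
(s(-66) - 94567)*(23113 + 121432) - 1*(-471237) = (225 - 94567)*(23113 + 121432) - 1*(-471237) = -94342*144545 + 471237 = -13636664390 + 471237 = -13636193153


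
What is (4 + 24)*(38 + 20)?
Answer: 1624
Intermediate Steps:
(4 + 24)*(38 + 20) = 28*58 = 1624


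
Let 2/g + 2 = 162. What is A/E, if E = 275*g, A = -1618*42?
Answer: -1087296/55 ≈ -19769.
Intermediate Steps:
g = 1/80 (g = 2/(-2 + 162) = 2/160 = 2*(1/160) = 1/80 ≈ 0.012500)
A = -67956
E = 55/16 (E = 275*(1/80) = 55/16 ≈ 3.4375)
A/E = -67956/55/16 = -67956*16/55 = -1087296/55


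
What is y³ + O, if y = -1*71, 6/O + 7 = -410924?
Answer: -49025575049/136977 ≈ -3.5791e+5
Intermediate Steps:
O = -2/136977 (O = 6/(-7 - 410924) = 6/(-410931) = 6*(-1/410931) = -2/136977 ≈ -1.4601e-5)
y = -71
y³ + O = (-71)³ - 2/136977 = -357911 - 2/136977 = -49025575049/136977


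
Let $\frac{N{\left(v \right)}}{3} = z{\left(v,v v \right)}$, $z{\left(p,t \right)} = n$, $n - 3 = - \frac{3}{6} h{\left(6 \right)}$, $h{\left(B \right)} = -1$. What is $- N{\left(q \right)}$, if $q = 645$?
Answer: $- \frac{21}{2} \approx -10.5$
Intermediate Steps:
$n = \frac{7}{2}$ ($n = 3 + - \frac{3}{6} \left(-1\right) = 3 + \left(-3\right) \frac{1}{6} \left(-1\right) = 3 - - \frac{1}{2} = 3 + \frac{1}{2} = \frac{7}{2} \approx 3.5$)
$z{\left(p,t \right)} = \frac{7}{2}$
$N{\left(v \right)} = \frac{21}{2}$ ($N{\left(v \right)} = 3 \cdot \frac{7}{2} = \frac{21}{2}$)
$- N{\left(q \right)} = \left(-1\right) \frac{21}{2} = - \frac{21}{2}$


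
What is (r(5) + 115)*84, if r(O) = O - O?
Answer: 9660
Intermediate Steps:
r(O) = 0
(r(5) + 115)*84 = (0 + 115)*84 = 115*84 = 9660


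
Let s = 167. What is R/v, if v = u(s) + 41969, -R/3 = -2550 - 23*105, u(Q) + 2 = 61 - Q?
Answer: 14895/41861 ≈ 0.35582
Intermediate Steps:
u(Q) = 59 - Q (u(Q) = -2 + (61 - Q) = 59 - Q)
R = 14895 (R = -3*(-2550 - 23*105) = -3*(-2550 - 1*2415) = -3*(-2550 - 2415) = -3*(-4965) = 14895)
v = 41861 (v = (59 - 1*167) + 41969 = (59 - 167) + 41969 = -108 + 41969 = 41861)
R/v = 14895/41861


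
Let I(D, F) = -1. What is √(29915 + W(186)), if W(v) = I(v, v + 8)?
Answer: √29914 ≈ 172.96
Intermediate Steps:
W(v) = -1
√(29915 + W(186)) = √(29915 - 1) = √29914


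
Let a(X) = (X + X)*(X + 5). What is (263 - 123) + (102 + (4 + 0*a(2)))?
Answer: 246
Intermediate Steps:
a(X) = 2*X*(5 + X) (a(X) = (2*X)*(5 + X) = 2*X*(5 + X))
(263 - 123) + (102 + (4 + 0*a(2))) = (263 - 123) + (102 + (4 + 0*(2*2*(5 + 2)))) = 140 + (102 + (4 + 0*(2*2*7))) = 140 + (102 + (4 + 0*28)) = 140 + (102 + (4 + 0)) = 140 + (102 + 4) = 140 + 106 = 246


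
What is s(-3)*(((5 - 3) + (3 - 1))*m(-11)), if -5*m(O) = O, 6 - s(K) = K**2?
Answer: -132/5 ≈ -26.400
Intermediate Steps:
s(K) = 6 - K**2
m(O) = -O/5
s(-3)*(((5 - 3) + (3 - 1))*m(-11)) = (6 - 1*(-3)**2)*(((5 - 3) + (3 - 1))*(-1/5*(-11))) = (6 - 1*9)*((2 + 2)*(11/5)) = (6 - 9)*(4*(11/5)) = -3*44/5 = -132/5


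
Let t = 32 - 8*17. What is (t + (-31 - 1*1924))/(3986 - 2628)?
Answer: -2059/1358 ≈ -1.5162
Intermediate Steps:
t = -104 (t = 32 - 136 = -104)
(t + (-31 - 1*1924))/(3986 - 2628) = (-104 + (-31 - 1*1924))/(3986 - 2628) = (-104 + (-31 - 1924))/1358 = (-104 - 1955)*(1/1358) = -2059*1/1358 = -2059/1358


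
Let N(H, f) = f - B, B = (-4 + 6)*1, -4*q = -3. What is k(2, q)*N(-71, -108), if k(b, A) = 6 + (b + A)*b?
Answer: -1265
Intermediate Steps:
q = ¾ (q = -¼*(-3) = ¾ ≈ 0.75000)
B = 2 (B = 2*1 = 2)
N(H, f) = -2 + f (N(H, f) = f - 1*2 = f - 2 = -2 + f)
k(b, A) = 6 + b*(A + b) (k(b, A) = 6 + (A + b)*b = 6 + b*(A + b))
k(2, q)*N(-71, -108) = (6 + 2² + (¾)*2)*(-2 - 108) = (6 + 4 + 3/2)*(-110) = (23/2)*(-110) = -1265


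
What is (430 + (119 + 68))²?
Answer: 380689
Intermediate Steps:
(430 + (119 + 68))² = (430 + 187)² = 617² = 380689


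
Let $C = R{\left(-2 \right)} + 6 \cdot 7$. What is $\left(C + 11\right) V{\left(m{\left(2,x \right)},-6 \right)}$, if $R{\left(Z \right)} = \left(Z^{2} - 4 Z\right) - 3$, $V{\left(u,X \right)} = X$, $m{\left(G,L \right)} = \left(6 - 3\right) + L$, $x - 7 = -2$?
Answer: $-372$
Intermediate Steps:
$x = 5$ ($x = 7 - 2 = 5$)
$m{\left(G,L \right)} = 3 + L$
$R{\left(Z \right)} = -3 + Z^{2} - 4 Z$
$C = 51$ ($C = \left(-3 + \left(-2\right)^{2} - -8\right) + 6 \cdot 7 = \left(-3 + 4 + 8\right) + 42 = 9 + 42 = 51$)
$\left(C + 11\right) V{\left(m{\left(2,x \right)},-6 \right)} = \left(51 + 11\right) \left(-6\right) = 62 \left(-6\right) = -372$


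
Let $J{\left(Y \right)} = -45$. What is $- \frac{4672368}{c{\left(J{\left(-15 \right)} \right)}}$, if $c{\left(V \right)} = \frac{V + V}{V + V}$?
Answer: $-4672368$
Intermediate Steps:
$c{\left(V \right)} = 1$ ($c{\left(V \right)} = \frac{2 V}{2 V} = 2 V \frac{1}{2 V} = 1$)
$- \frac{4672368}{c{\left(J{\left(-15 \right)} \right)}} = - \frac{4672368}{1} = \left(-4672368\right) 1 = -4672368$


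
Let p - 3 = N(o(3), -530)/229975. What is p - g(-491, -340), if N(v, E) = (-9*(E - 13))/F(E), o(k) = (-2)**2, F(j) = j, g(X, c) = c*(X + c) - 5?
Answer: -34436907255887/121886750 ≈ -2.8253e+5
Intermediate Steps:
g(X, c) = -5 + c*(X + c)
o(k) = 4
N(v, E) = (117 - 9*E)/E (N(v, E) = (-9*(E - 13))/E = (-9*(-13 + E))/E = (117 - 9*E)/E)
p = 365655363/121886750 (p = 3 + (-9 + 117/(-530))/229975 = 3 + (-9 + 117*(-1/530))*(1/229975) = 3 + (-9 - 117/530)*(1/229975) = 3 - 4887/530*1/229975 = 3 - 4887/121886750 = 365655363/121886750 ≈ 3.0000)
p - g(-491, -340) = 365655363/121886750 - (-5 + (-340)**2 - 491*(-340)) = 365655363/121886750 - (-5 + 115600 + 166940) = 365655363/121886750 - 1*282535 = 365655363/121886750 - 282535 = -34436907255887/121886750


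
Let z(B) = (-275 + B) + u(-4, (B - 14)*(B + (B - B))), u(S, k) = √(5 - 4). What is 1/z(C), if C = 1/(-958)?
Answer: -958/262493 ≈ -0.0036496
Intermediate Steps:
u(S, k) = 1 (u(S, k) = √1 = 1)
C = -1/958 ≈ -0.0010438
z(B) = -274 + B (z(B) = (-275 + B) + 1 = -274 + B)
1/z(C) = 1/(-274 - 1/958) = 1/(-262493/958) = -958/262493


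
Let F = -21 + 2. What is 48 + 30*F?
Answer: -522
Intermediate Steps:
F = -19
48 + 30*F = 48 + 30*(-19) = 48 - 570 = -522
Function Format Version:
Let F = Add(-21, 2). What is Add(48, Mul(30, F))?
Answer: -522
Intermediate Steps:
F = -19
Add(48, Mul(30, F)) = Add(48, Mul(30, -19)) = Add(48, -570) = -522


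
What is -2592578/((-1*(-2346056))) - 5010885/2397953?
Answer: -8986348506197/2812866011684 ≈ -3.1947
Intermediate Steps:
-2592578/((-1*(-2346056))) - 5010885/2397953 = -2592578/2346056 - 5010885*1/2397953 = -2592578*1/2346056 - 5010885/2397953 = -1296289/1173028 - 5010885/2397953 = -8986348506197/2812866011684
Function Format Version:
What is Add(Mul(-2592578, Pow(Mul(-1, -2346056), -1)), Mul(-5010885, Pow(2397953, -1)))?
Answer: Rational(-8986348506197, 2812866011684) ≈ -3.1947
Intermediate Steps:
Add(Mul(-2592578, Pow(Mul(-1, -2346056), -1)), Mul(-5010885, Pow(2397953, -1))) = Add(Mul(-2592578, Pow(2346056, -1)), Mul(-5010885, Rational(1, 2397953))) = Add(Mul(-2592578, Rational(1, 2346056)), Rational(-5010885, 2397953)) = Add(Rational(-1296289, 1173028), Rational(-5010885, 2397953)) = Rational(-8986348506197, 2812866011684)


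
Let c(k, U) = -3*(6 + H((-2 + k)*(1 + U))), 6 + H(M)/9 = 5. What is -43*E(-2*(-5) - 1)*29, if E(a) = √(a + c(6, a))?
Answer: -3741*√2 ≈ -5290.6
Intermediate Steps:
H(M) = -9 (H(M) = -54 + 9*5 = -54 + 45 = -9)
c(k, U) = 9 (c(k, U) = -3*(6 - 9) = -3*(-3) = 9)
E(a) = √(9 + a) (E(a) = √(a + 9) = √(9 + a))
-43*E(-2*(-5) - 1)*29 = -43*√(9 + (-2*(-5) - 1))*29 = -43*√(9 + (10 - 1))*29 = -43*√(9 + 9)*29 = -129*√2*29 = -3741*√2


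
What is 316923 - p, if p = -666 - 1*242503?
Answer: 560092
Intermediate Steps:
p = -243169 (p = -666 - 242503 = -243169)
316923 - p = 316923 - 1*(-243169) = 316923 + 243169 = 560092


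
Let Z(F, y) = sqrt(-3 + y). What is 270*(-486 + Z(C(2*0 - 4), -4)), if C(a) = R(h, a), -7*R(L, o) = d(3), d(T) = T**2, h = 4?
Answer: -131220 + 270*I*sqrt(7) ≈ -1.3122e+5 + 714.35*I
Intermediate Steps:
R(L, o) = -9/7 (R(L, o) = -1/7*3**2 = -1/7*9 = -9/7)
C(a) = -9/7
270*(-486 + Z(C(2*0 - 4), -4)) = 270*(-486 + sqrt(-3 - 4)) = 270*(-486 + sqrt(-7)) = 270*(-486 + I*sqrt(7)) = -131220 + 270*I*sqrt(7)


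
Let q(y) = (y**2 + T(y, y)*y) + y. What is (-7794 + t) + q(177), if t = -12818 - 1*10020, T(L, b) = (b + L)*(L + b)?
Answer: 22181806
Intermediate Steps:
T(L, b) = (L + b)**2 (T(L, b) = (L + b)*(L + b) = (L + b)**2)
t = -22838 (t = -12818 - 10020 = -22838)
q(y) = y + y**2 + 4*y**3 (q(y) = (y**2 + (y + y)**2*y) + y = (y**2 + (2*y)**2*y) + y = (y**2 + (4*y**2)*y) + y = (y**2 + 4*y**3) + y = y + y**2 + 4*y**3)
(-7794 + t) + q(177) = (-7794 - 22838) + 177*(1 + 177 + 4*177**2) = -30632 + 177*(1 + 177 + 4*31329) = -30632 + 177*(1 + 177 + 125316) = -30632 + 177*125494 = -30632 + 22212438 = 22181806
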